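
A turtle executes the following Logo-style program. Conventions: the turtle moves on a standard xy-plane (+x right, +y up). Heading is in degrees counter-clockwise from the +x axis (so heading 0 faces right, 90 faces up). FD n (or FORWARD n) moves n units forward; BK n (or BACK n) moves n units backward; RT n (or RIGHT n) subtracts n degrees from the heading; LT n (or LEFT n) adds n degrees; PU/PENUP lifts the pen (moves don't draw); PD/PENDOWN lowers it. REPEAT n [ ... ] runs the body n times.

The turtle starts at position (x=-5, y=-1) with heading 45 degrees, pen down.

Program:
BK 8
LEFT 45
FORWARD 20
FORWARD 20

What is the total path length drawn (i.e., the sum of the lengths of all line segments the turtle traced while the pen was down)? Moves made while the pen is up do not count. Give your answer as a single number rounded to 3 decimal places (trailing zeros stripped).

Answer: 48

Derivation:
Executing turtle program step by step:
Start: pos=(-5,-1), heading=45, pen down
BK 8: (-5,-1) -> (-10.657,-6.657) [heading=45, draw]
LT 45: heading 45 -> 90
FD 20: (-10.657,-6.657) -> (-10.657,13.343) [heading=90, draw]
FD 20: (-10.657,13.343) -> (-10.657,33.343) [heading=90, draw]
Final: pos=(-10.657,33.343), heading=90, 3 segment(s) drawn

Segment lengths:
  seg 1: (-5,-1) -> (-10.657,-6.657), length = 8
  seg 2: (-10.657,-6.657) -> (-10.657,13.343), length = 20
  seg 3: (-10.657,13.343) -> (-10.657,33.343), length = 20
Total = 48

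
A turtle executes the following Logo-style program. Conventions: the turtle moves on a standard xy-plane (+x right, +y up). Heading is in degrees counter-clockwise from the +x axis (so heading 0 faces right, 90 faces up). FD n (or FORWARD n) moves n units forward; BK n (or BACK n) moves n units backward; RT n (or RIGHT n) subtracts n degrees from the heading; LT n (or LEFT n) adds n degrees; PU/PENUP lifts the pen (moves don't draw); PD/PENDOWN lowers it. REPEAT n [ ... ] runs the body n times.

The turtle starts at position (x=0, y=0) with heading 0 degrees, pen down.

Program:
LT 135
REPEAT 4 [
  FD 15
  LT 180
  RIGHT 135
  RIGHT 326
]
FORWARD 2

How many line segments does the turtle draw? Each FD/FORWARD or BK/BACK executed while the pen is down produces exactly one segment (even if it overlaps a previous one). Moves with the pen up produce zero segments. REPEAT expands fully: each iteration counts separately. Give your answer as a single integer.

Executing turtle program step by step:
Start: pos=(0,0), heading=0, pen down
LT 135: heading 0 -> 135
REPEAT 4 [
  -- iteration 1/4 --
  FD 15: (0,0) -> (-10.607,10.607) [heading=135, draw]
  LT 180: heading 135 -> 315
  RT 135: heading 315 -> 180
  RT 326: heading 180 -> 214
  -- iteration 2/4 --
  FD 15: (-10.607,10.607) -> (-23.042,2.219) [heading=214, draw]
  LT 180: heading 214 -> 34
  RT 135: heading 34 -> 259
  RT 326: heading 259 -> 293
  -- iteration 3/4 --
  FD 15: (-23.042,2.219) -> (-17.181,-11.589) [heading=293, draw]
  LT 180: heading 293 -> 113
  RT 135: heading 113 -> 338
  RT 326: heading 338 -> 12
  -- iteration 4/4 --
  FD 15: (-17.181,-11.589) -> (-2.509,-8.47) [heading=12, draw]
  LT 180: heading 12 -> 192
  RT 135: heading 192 -> 57
  RT 326: heading 57 -> 91
]
FD 2: (-2.509,-8.47) -> (-2.544,-6.47) [heading=91, draw]
Final: pos=(-2.544,-6.47), heading=91, 5 segment(s) drawn
Segments drawn: 5

Answer: 5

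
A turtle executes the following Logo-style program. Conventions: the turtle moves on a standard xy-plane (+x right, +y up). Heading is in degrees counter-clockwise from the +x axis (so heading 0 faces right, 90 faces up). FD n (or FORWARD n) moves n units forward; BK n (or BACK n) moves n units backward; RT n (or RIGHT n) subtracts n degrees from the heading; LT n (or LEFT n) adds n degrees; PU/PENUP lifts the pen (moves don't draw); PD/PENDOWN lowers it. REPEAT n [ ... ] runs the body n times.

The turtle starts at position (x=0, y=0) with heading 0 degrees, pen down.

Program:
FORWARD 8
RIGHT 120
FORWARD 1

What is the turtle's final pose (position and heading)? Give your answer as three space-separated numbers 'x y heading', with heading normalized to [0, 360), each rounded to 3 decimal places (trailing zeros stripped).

Answer: 7.5 -0.866 240

Derivation:
Executing turtle program step by step:
Start: pos=(0,0), heading=0, pen down
FD 8: (0,0) -> (8,0) [heading=0, draw]
RT 120: heading 0 -> 240
FD 1: (8,0) -> (7.5,-0.866) [heading=240, draw]
Final: pos=(7.5,-0.866), heading=240, 2 segment(s) drawn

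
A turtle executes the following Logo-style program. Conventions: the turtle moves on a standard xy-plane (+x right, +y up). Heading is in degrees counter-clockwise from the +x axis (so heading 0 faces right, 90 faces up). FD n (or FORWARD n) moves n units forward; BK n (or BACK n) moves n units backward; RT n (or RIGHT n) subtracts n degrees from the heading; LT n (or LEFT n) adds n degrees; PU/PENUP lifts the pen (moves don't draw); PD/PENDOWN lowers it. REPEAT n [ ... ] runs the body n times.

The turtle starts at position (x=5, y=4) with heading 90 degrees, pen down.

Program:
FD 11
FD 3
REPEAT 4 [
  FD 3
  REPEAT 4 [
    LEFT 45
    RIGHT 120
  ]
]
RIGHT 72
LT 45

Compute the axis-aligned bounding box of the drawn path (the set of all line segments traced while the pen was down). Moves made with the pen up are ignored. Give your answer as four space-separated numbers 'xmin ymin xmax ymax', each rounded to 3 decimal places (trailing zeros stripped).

Answer: -0.196 4 5 22.5

Derivation:
Executing turtle program step by step:
Start: pos=(5,4), heading=90, pen down
FD 11: (5,4) -> (5,15) [heading=90, draw]
FD 3: (5,15) -> (5,18) [heading=90, draw]
REPEAT 4 [
  -- iteration 1/4 --
  FD 3: (5,18) -> (5,21) [heading=90, draw]
  REPEAT 4 [
    -- iteration 1/4 --
    LT 45: heading 90 -> 135
    RT 120: heading 135 -> 15
    -- iteration 2/4 --
    LT 45: heading 15 -> 60
    RT 120: heading 60 -> 300
    -- iteration 3/4 --
    LT 45: heading 300 -> 345
    RT 120: heading 345 -> 225
    -- iteration 4/4 --
    LT 45: heading 225 -> 270
    RT 120: heading 270 -> 150
  ]
  -- iteration 2/4 --
  FD 3: (5,21) -> (2.402,22.5) [heading=150, draw]
  REPEAT 4 [
    -- iteration 1/4 --
    LT 45: heading 150 -> 195
    RT 120: heading 195 -> 75
    -- iteration 2/4 --
    LT 45: heading 75 -> 120
    RT 120: heading 120 -> 0
    -- iteration 3/4 --
    LT 45: heading 0 -> 45
    RT 120: heading 45 -> 285
    -- iteration 4/4 --
    LT 45: heading 285 -> 330
    RT 120: heading 330 -> 210
  ]
  -- iteration 3/4 --
  FD 3: (2.402,22.5) -> (-0.196,21) [heading=210, draw]
  REPEAT 4 [
    -- iteration 1/4 --
    LT 45: heading 210 -> 255
    RT 120: heading 255 -> 135
    -- iteration 2/4 --
    LT 45: heading 135 -> 180
    RT 120: heading 180 -> 60
    -- iteration 3/4 --
    LT 45: heading 60 -> 105
    RT 120: heading 105 -> 345
    -- iteration 4/4 --
    LT 45: heading 345 -> 30
    RT 120: heading 30 -> 270
  ]
  -- iteration 4/4 --
  FD 3: (-0.196,21) -> (-0.196,18) [heading=270, draw]
  REPEAT 4 [
    -- iteration 1/4 --
    LT 45: heading 270 -> 315
    RT 120: heading 315 -> 195
    -- iteration 2/4 --
    LT 45: heading 195 -> 240
    RT 120: heading 240 -> 120
    -- iteration 3/4 --
    LT 45: heading 120 -> 165
    RT 120: heading 165 -> 45
    -- iteration 4/4 --
    LT 45: heading 45 -> 90
    RT 120: heading 90 -> 330
  ]
]
RT 72: heading 330 -> 258
LT 45: heading 258 -> 303
Final: pos=(-0.196,18), heading=303, 6 segment(s) drawn

Segment endpoints: x in {-0.196, -0.196, 2.402, 5, 5}, y in {4, 15, 18, 21, 22.5}
xmin=-0.196, ymin=4, xmax=5, ymax=22.5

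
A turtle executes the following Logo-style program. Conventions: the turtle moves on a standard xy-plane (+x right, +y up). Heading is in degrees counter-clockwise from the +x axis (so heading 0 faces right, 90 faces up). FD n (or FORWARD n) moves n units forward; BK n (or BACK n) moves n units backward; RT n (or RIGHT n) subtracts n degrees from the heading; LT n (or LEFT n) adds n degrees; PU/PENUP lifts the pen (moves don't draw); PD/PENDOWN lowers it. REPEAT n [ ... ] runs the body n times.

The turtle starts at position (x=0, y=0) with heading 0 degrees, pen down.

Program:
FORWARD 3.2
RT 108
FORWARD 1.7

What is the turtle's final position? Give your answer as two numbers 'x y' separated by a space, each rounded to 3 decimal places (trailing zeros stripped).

Answer: 2.675 -1.617

Derivation:
Executing turtle program step by step:
Start: pos=(0,0), heading=0, pen down
FD 3.2: (0,0) -> (3.2,0) [heading=0, draw]
RT 108: heading 0 -> 252
FD 1.7: (3.2,0) -> (2.675,-1.617) [heading=252, draw]
Final: pos=(2.675,-1.617), heading=252, 2 segment(s) drawn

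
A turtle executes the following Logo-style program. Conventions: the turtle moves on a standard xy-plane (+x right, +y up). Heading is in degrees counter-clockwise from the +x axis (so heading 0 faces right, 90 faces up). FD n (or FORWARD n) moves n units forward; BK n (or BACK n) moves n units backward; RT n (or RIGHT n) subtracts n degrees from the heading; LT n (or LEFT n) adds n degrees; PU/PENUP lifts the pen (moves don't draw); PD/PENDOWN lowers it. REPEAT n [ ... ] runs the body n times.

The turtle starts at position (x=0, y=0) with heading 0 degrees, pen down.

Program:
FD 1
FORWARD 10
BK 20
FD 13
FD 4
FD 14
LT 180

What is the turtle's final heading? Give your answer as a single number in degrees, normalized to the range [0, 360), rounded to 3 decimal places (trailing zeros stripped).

Executing turtle program step by step:
Start: pos=(0,0), heading=0, pen down
FD 1: (0,0) -> (1,0) [heading=0, draw]
FD 10: (1,0) -> (11,0) [heading=0, draw]
BK 20: (11,0) -> (-9,0) [heading=0, draw]
FD 13: (-9,0) -> (4,0) [heading=0, draw]
FD 4: (4,0) -> (8,0) [heading=0, draw]
FD 14: (8,0) -> (22,0) [heading=0, draw]
LT 180: heading 0 -> 180
Final: pos=(22,0), heading=180, 6 segment(s) drawn

Answer: 180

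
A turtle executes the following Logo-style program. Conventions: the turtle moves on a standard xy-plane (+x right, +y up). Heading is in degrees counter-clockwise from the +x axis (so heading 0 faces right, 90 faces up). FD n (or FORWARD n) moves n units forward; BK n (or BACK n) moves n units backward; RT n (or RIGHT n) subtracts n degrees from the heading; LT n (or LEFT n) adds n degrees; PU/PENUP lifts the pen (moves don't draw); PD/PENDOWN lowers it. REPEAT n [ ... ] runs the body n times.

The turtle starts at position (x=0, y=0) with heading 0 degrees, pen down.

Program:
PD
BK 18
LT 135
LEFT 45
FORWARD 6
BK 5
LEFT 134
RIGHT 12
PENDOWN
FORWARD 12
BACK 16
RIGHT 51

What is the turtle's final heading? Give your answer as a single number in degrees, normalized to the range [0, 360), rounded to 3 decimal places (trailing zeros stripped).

Answer: 251

Derivation:
Executing turtle program step by step:
Start: pos=(0,0), heading=0, pen down
PD: pen down
BK 18: (0,0) -> (-18,0) [heading=0, draw]
LT 135: heading 0 -> 135
LT 45: heading 135 -> 180
FD 6: (-18,0) -> (-24,0) [heading=180, draw]
BK 5: (-24,0) -> (-19,0) [heading=180, draw]
LT 134: heading 180 -> 314
RT 12: heading 314 -> 302
PD: pen down
FD 12: (-19,0) -> (-12.641,-10.177) [heading=302, draw]
BK 16: (-12.641,-10.177) -> (-21.12,3.392) [heading=302, draw]
RT 51: heading 302 -> 251
Final: pos=(-21.12,3.392), heading=251, 5 segment(s) drawn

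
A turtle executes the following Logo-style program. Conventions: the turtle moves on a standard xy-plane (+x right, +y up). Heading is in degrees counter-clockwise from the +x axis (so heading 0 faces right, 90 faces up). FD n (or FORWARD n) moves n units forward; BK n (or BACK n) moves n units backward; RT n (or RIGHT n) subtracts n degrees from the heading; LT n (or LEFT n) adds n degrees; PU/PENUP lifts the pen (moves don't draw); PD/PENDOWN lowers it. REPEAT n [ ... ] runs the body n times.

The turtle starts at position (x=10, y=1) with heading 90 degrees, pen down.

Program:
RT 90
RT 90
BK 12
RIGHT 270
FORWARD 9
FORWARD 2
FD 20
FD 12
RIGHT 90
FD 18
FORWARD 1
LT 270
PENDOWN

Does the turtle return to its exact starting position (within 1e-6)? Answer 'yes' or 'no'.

Answer: no

Derivation:
Executing turtle program step by step:
Start: pos=(10,1), heading=90, pen down
RT 90: heading 90 -> 0
RT 90: heading 0 -> 270
BK 12: (10,1) -> (10,13) [heading=270, draw]
RT 270: heading 270 -> 0
FD 9: (10,13) -> (19,13) [heading=0, draw]
FD 2: (19,13) -> (21,13) [heading=0, draw]
FD 20: (21,13) -> (41,13) [heading=0, draw]
FD 12: (41,13) -> (53,13) [heading=0, draw]
RT 90: heading 0 -> 270
FD 18: (53,13) -> (53,-5) [heading=270, draw]
FD 1: (53,-5) -> (53,-6) [heading=270, draw]
LT 270: heading 270 -> 180
PD: pen down
Final: pos=(53,-6), heading=180, 7 segment(s) drawn

Start position: (10, 1)
Final position: (53, -6)
Distance = 43.566; >= 1e-6 -> NOT closed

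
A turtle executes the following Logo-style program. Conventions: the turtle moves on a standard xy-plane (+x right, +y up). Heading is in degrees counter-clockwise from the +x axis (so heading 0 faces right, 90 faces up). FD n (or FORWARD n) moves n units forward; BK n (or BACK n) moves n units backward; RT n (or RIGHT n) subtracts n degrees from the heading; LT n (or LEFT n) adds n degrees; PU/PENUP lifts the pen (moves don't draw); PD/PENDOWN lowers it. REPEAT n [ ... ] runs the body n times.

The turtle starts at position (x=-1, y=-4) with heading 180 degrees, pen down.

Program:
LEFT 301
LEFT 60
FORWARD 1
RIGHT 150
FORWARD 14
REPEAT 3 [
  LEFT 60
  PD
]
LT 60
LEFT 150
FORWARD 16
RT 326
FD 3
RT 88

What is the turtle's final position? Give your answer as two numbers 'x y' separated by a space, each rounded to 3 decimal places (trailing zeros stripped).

Answer: 17.496 20.176

Derivation:
Executing turtle program step by step:
Start: pos=(-1,-4), heading=180, pen down
LT 301: heading 180 -> 121
LT 60: heading 121 -> 181
FD 1: (-1,-4) -> (-2,-4.017) [heading=181, draw]
RT 150: heading 181 -> 31
FD 14: (-2,-4.017) -> (10,3.193) [heading=31, draw]
REPEAT 3 [
  -- iteration 1/3 --
  LT 60: heading 31 -> 91
  PD: pen down
  -- iteration 2/3 --
  LT 60: heading 91 -> 151
  PD: pen down
  -- iteration 3/3 --
  LT 60: heading 151 -> 211
  PD: pen down
]
LT 60: heading 211 -> 271
LT 150: heading 271 -> 61
FD 16: (10,3.193) -> (17.757,17.187) [heading=61, draw]
RT 326: heading 61 -> 95
FD 3: (17.757,17.187) -> (17.496,20.176) [heading=95, draw]
RT 88: heading 95 -> 7
Final: pos=(17.496,20.176), heading=7, 4 segment(s) drawn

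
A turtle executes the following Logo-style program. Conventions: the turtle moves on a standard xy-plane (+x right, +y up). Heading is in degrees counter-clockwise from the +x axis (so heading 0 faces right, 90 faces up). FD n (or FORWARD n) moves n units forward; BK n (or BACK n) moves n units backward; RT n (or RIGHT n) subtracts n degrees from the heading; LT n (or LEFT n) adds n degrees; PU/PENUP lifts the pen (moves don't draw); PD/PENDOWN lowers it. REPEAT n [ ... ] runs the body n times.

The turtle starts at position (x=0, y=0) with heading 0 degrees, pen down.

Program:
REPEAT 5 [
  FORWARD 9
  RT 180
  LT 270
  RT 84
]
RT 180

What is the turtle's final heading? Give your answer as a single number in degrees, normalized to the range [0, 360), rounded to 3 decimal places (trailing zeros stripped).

Answer: 210

Derivation:
Executing turtle program step by step:
Start: pos=(0,0), heading=0, pen down
REPEAT 5 [
  -- iteration 1/5 --
  FD 9: (0,0) -> (9,0) [heading=0, draw]
  RT 180: heading 0 -> 180
  LT 270: heading 180 -> 90
  RT 84: heading 90 -> 6
  -- iteration 2/5 --
  FD 9: (9,0) -> (17.951,0.941) [heading=6, draw]
  RT 180: heading 6 -> 186
  LT 270: heading 186 -> 96
  RT 84: heading 96 -> 12
  -- iteration 3/5 --
  FD 9: (17.951,0.941) -> (26.754,2.812) [heading=12, draw]
  RT 180: heading 12 -> 192
  LT 270: heading 192 -> 102
  RT 84: heading 102 -> 18
  -- iteration 4/5 --
  FD 9: (26.754,2.812) -> (35.314,5.593) [heading=18, draw]
  RT 180: heading 18 -> 198
  LT 270: heading 198 -> 108
  RT 84: heading 108 -> 24
  -- iteration 5/5 --
  FD 9: (35.314,5.593) -> (43.535,9.254) [heading=24, draw]
  RT 180: heading 24 -> 204
  LT 270: heading 204 -> 114
  RT 84: heading 114 -> 30
]
RT 180: heading 30 -> 210
Final: pos=(43.535,9.254), heading=210, 5 segment(s) drawn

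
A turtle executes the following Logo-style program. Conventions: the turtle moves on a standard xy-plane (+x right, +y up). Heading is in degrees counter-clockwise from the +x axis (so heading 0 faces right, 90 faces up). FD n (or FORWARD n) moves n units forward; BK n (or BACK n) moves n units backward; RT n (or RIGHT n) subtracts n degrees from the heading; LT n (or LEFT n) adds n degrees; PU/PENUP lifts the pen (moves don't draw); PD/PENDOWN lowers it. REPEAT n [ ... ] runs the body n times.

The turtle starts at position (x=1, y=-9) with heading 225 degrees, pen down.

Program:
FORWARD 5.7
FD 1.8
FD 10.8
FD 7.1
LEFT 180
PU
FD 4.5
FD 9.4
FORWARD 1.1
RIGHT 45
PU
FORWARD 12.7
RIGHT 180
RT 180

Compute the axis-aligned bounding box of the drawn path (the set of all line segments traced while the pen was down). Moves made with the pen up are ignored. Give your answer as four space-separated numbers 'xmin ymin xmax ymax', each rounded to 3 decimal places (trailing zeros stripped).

Executing turtle program step by step:
Start: pos=(1,-9), heading=225, pen down
FD 5.7: (1,-9) -> (-3.031,-13.031) [heading=225, draw]
FD 1.8: (-3.031,-13.031) -> (-4.303,-14.303) [heading=225, draw]
FD 10.8: (-4.303,-14.303) -> (-11.94,-21.94) [heading=225, draw]
FD 7.1: (-11.94,-21.94) -> (-16.961,-26.961) [heading=225, draw]
LT 180: heading 225 -> 45
PU: pen up
FD 4.5: (-16.961,-26.961) -> (-13.779,-23.779) [heading=45, move]
FD 9.4: (-13.779,-23.779) -> (-7.132,-17.132) [heading=45, move]
FD 1.1: (-7.132,-17.132) -> (-6.354,-16.354) [heading=45, move]
RT 45: heading 45 -> 0
PU: pen up
FD 12.7: (-6.354,-16.354) -> (6.346,-16.354) [heading=0, move]
RT 180: heading 0 -> 180
RT 180: heading 180 -> 0
Final: pos=(6.346,-16.354), heading=0, 4 segment(s) drawn

Segment endpoints: x in {-16.961, -11.94, -4.303, -3.031, 1}, y in {-26.961, -21.94, -14.303, -13.031, -9}
xmin=-16.961, ymin=-26.961, xmax=1, ymax=-9

Answer: -16.961 -26.961 1 -9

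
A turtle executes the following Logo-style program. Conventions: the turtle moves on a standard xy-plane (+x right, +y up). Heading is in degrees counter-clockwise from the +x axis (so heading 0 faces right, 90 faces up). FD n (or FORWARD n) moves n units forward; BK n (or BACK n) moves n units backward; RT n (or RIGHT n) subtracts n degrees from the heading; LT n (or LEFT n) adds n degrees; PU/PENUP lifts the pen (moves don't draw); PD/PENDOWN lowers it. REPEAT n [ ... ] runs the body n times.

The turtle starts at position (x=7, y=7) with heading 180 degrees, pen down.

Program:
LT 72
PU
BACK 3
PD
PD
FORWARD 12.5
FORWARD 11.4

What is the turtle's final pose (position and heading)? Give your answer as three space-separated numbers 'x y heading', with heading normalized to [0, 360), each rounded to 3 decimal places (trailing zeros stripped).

Answer: 0.542 -12.877 252

Derivation:
Executing turtle program step by step:
Start: pos=(7,7), heading=180, pen down
LT 72: heading 180 -> 252
PU: pen up
BK 3: (7,7) -> (7.927,9.853) [heading=252, move]
PD: pen down
PD: pen down
FD 12.5: (7.927,9.853) -> (4.064,-2.035) [heading=252, draw]
FD 11.4: (4.064,-2.035) -> (0.542,-12.877) [heading=252, draw]
Final: pos=(0.542,-12.877), heading=252, 2 segment(s) drawn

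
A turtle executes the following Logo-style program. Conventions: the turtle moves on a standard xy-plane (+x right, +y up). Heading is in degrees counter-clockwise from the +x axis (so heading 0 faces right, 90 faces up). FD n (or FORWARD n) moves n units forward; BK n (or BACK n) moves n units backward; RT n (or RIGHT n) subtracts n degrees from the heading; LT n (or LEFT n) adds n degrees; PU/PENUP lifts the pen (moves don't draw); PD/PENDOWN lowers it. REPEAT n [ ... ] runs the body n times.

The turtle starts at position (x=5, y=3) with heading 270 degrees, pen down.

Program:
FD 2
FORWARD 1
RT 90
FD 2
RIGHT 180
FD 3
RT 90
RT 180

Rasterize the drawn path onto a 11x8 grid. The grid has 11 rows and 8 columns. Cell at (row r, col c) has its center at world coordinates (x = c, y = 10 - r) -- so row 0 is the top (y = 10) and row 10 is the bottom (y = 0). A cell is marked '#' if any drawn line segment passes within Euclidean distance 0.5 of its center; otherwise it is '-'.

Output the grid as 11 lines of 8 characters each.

Answer: --------
--------
--------
--------
--------
--------
--------
-----#--
-----#--
-----#--
---####-

Derivation:
Segment 0: (5,3) -> (5,1)
Segment 1: (5,1) -> (5,0)
Segment 2: (5,0) -> (3,0)
Segment 3: (3,0) -> (6,0)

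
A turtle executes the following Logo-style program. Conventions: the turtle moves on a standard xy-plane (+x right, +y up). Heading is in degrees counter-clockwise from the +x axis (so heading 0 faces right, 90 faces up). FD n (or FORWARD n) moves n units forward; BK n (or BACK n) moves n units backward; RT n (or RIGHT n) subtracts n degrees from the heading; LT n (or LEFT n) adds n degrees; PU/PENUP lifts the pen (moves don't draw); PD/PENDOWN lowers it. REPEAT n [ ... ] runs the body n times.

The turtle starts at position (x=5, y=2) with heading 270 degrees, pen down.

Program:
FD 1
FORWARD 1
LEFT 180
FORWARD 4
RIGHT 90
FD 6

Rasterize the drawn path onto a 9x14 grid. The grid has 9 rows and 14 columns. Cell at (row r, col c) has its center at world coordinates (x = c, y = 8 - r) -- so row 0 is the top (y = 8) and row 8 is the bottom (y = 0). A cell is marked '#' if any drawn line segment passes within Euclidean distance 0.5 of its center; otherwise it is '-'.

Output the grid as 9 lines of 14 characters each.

Answer: --------------
--------------
--------------
--------------
-----#######--
-----#--------
-----#--------
-----#--------
-----#--------

Derivation:
Segment 0: (5,2) -> (5,1)
Segment 1: (5,1) -> (5,0)
Segment 2: (5,0) -> (5,4)
Segment 3: (5,4) -> (11,4)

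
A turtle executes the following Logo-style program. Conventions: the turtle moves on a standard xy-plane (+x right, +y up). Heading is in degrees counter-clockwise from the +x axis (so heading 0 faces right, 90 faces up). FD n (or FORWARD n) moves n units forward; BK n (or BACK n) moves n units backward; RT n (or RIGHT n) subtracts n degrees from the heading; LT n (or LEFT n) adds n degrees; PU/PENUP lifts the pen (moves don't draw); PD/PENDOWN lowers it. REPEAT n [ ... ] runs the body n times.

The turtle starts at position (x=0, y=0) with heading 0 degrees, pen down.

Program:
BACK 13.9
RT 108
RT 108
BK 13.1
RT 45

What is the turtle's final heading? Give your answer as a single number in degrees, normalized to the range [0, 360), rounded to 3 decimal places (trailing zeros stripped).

Executing turtle program step by step:
Start: pos=(0,0), heading=0, pen down
BK 13.9: (0,0) -> (-13.9,0) [heading=0, draw]
RT 108: heading 0 -> 252
RT 108: heading 252 -> 144
BK 13.1: (-13.9,0) -> (-3.302,-7.7) [heading=144, draw]
RT 45: heading 144 -> 99
Final: pos=(-3.302,-7.7), heading=99, 2 segment(s) drawn

Answer: 99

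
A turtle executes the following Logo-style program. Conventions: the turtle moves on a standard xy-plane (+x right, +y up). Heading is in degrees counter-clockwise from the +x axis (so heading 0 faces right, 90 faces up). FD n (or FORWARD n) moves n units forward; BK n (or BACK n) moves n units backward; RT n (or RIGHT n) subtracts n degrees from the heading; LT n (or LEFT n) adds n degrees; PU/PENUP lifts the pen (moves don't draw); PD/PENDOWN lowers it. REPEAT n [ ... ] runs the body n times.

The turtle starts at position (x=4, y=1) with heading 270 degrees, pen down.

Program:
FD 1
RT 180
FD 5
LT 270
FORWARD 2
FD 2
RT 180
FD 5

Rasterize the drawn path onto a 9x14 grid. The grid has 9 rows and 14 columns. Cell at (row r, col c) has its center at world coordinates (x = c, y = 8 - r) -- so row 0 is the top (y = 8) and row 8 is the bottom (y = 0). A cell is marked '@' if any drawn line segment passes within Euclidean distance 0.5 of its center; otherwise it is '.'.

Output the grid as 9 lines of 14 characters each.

Answer: ..............
..............
..............
...@@@@@@.....
....@.........
....@.........
....@.........
....@.........
....@.........

Derivation:
Segment 0: (4,1) -> (4,0)
Segment 1: (4,0) -> (4,5)
Segment 2: (4,5) -> (6,5)
Segment 3: (6,5) -> (8,5)
Segment 4: (8,5) -> (3,5)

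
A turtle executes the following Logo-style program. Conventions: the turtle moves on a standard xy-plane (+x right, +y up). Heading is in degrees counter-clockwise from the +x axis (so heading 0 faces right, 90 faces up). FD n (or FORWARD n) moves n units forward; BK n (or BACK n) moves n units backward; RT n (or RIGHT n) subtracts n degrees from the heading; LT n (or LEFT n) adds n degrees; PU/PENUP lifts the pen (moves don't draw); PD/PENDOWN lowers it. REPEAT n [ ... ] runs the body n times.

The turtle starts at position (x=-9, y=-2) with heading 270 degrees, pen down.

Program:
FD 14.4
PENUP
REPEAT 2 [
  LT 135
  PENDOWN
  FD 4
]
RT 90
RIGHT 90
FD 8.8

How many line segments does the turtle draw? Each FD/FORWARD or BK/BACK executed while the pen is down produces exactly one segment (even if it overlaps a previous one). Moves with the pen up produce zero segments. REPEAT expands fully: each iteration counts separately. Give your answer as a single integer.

Answer: 4

Derivation:
Executing turtle program step by step:
Start: pos=(-9,-2), heading=270, pen down
FD 14.4: (-9,-2) -> (-9,-16.4) [heading=270, draw]
PU: pen up
REPEAT 2 [
  -- iteration 1/2 --
  LT 135: heading 270 -> 45
  PD: pen down
  FD 4: (-9,-16.4) -> (-6.172,-13.572) [heading=45, draw]
  -- iteration 2/2 --
  LT 135: heading 45 -> 180
  PD: pen down
  FD 4: (-6.172,-13.572) -> (-10.172,-13.572) [heading=180, draw]
]
RT 90: heading 180 -> 90
RT 90: heading 90 -> 0
FD 8.8: (-10.172,-13.572) -> (-1.372,-13.572) [heading=0, draw]
Final: pos=(-1.372,-13.572), heading=0, 4 segment(s) drawn
Segments drawn: 4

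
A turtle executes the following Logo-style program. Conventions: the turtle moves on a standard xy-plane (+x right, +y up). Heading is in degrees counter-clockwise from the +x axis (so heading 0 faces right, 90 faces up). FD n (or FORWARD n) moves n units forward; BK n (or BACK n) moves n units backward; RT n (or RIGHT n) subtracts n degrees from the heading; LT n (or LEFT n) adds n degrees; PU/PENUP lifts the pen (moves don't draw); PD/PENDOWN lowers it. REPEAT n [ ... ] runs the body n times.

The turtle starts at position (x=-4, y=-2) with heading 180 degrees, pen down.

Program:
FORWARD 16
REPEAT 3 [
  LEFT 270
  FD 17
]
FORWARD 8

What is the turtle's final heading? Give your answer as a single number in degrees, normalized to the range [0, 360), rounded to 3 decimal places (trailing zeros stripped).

Answer: 270

Derivation:
Executing turtle program step by step:
Start: pos=(-4,-2), heading=180, pen down
FD 16: (-4,-2) -> (-20,-2) [heading=180, draw]
REPEAT 3 [
  -- iteration 1/3 --
  LT 270: heading 180 -> 90
  FD 17: (-20,-2) -> (-20,15) [heading=90, draw]
  -- iteration 2/3 --
  LT 270: heading 90 -> 0
  FD 17: (-20,15) -> (-3,15) [heading=0, draw]
  -- iteration 3/3 --
  LT 270: heading 0 -> 270
  FD 17: (-3,15) -> (-3,-2) [heading=270, draw]
]
FD 8: (-3,-2) -> (-3,-10) [heading=270, draw]
Final: pos=(-3,-10), heading=270, 5 segment(s) drawn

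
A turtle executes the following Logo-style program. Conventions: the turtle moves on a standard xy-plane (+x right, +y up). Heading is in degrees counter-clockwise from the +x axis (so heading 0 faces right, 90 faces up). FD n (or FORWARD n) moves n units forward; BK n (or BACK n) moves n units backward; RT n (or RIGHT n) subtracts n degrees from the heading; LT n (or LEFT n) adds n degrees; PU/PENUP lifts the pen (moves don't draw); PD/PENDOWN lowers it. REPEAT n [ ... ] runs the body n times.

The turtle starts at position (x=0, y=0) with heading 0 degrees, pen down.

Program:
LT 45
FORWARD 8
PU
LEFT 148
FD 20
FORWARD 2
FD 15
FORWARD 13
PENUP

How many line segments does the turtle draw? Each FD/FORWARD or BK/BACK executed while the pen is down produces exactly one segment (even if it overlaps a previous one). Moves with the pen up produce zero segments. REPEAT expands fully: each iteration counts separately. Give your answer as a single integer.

Answer: 1

Derivation:
Executing turtle program step by step:
Start: pos=(0,0), heading=0, pen down
LT 45: heading 0 -> 45
FD 8: (0,0) -> (5.657,5.657) [heading=45, draw]
PU: pen up
LT 148: heading 45 -> 193
FD 20: (5.657,5.657) -> (-13.831,1.158) [heading=193, move]
FD 2: (-13.831,1.158) -> (-15.779,0.708) [heading=193, move]
FD 15: (-15.779,0.708) -> (-30.395,-2.666) [heading=193, move]
FD 13: (-30.395,-2.666) -> (-43.062,-5.591) [heading=193, move]
PU: pen up
Final: pos=(-43.062,-5.591), heading=193, 1 segment(s) drawn
Segments drawn: 1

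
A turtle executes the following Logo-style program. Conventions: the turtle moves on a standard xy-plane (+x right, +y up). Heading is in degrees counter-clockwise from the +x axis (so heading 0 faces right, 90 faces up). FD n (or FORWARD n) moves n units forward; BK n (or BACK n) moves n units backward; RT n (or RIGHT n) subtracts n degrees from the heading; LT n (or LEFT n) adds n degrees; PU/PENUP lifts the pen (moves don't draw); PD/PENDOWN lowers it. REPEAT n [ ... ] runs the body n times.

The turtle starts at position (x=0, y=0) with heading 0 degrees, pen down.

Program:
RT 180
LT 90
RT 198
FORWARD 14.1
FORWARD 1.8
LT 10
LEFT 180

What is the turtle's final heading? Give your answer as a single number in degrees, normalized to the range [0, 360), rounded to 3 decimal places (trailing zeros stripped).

Answer: 262

Derivation:
Executing turtle program step by step:
Start: pos=(0,0), heading=0, pen down
RT 180: heading 0 -> 180
LT 90: heading 180 -> 270
RT 198: heading 270 -> 72
FD 14.1: (0,0) -> (4.357,13.41) [heading=72, draw]
FD 1.8: (4.357,13.41) -> (4.913,15.122) [heading=72, draw]
LT 10: heading 72 -> 82
LT 180: heading 82 -> 262
Final: pos=(4.913,15.122), heading=262, 2 segment(s) drawn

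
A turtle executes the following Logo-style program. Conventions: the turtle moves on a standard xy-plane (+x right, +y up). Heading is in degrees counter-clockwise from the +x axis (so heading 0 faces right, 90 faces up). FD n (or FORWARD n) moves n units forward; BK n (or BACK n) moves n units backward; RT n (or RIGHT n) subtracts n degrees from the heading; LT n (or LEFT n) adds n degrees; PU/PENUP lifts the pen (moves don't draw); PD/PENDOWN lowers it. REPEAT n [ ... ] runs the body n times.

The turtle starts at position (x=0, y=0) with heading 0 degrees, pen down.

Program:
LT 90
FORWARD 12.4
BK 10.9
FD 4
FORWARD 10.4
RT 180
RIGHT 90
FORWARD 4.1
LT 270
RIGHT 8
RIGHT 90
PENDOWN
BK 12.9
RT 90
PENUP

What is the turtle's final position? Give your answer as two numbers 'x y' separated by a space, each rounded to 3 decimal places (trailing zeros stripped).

Executing turtle program step by step:
Start: pos=(0,0), heading=0, pen down
LT 90: heading 0 -> 90
FD 12.4: (0,0) -> (0,12.4) [heading=90, draw]
BK 10.9: (0,12.4) -> (0,1.5) [heading=90, draw]
FD 4: (0,1.5) -> (0,5.5) [heading=90, draw]
FD 10.4: (0,5.5) -> (0,15.9) [heading=90, draw]
RT 180: heading 90 -> 270
RT 90: heading 270 -> 180
FD 4.1: (0,15.9) -> (-4.1,15.9) [heading=180, draw]
LT 270: heading 180 -> 90
RT 8: heading 90 -> 82
RT 90: heading 82 -> 352
PD: pen down
BK 12.9: (-4.1,15.9) -> (-16.874,17.695) [heading=352, draw]
RT 90: heading 352 -> 262
PU: pen up
Final: pos=(-16.874,17.695), heading=262, 6 segment(s) drawn

Answer: -16.874 17.695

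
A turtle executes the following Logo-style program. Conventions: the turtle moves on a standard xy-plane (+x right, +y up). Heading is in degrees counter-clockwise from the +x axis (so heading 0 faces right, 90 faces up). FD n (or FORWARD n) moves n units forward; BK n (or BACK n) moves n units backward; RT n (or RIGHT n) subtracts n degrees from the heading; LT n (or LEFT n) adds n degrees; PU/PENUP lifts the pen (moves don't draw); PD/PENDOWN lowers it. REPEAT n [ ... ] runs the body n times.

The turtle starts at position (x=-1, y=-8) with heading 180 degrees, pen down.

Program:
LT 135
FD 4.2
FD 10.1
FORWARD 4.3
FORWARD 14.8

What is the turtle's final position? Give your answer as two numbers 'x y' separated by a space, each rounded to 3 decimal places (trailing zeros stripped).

Executing turtle program step by step:
Start: pos=(-1,-8), heading=180, pen down
LT 135: heading 180 -> 315
FD 4.2: (-1,-8) -> (1.97,-10.97) [heading=315, draw]
FD 10.1: (1.97,-10.97) -> (9.112,-18.112) [heading=315, draw]
FD 4.3: (9.112,-18.112) -> (12.152,-21.152) [heading=315, draw]
FD 14.8: (12.152,-21.152) -> (22.617,-31.617) [heading=315, draw]
Final: pos=(22.617,-31.617), heading=315, 4 segment(s) drawn

Answer: 22.617 -31.617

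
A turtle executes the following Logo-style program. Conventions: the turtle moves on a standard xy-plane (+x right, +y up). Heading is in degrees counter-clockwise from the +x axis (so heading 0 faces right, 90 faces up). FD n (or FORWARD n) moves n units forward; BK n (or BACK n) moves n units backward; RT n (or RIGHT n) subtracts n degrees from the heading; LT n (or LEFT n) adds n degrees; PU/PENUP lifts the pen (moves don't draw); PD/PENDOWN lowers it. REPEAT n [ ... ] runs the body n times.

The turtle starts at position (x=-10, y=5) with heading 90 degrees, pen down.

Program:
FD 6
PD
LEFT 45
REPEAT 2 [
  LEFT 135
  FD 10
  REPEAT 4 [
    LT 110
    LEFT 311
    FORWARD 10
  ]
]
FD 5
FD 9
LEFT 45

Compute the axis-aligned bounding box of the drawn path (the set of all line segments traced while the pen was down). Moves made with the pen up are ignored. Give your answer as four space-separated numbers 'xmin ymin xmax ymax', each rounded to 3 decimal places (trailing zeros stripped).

Executing turtle program step by step:
Start: pos=(-10,5), heading=90, pen down
FD 6: (-10,5) -> (-10,11) [heading=90, draw]
PD: pen down
LT 45: heading 90 -> 135
REPEAT 2 [
  -- iteration 1/2 --
  LT 135: heading 135 -> 270
  FD 10: (-10,11) -> (-10,1) [heading=270, draw]
  REPEAT 4 [
    -- iteration 1/4 --
    LT 110: heading 270 -> 20
    LT 311: heading 20 -> 331
    FD 10: (-10,1) -> (-1.254,-3.848) [heading=331, draw]
    -- iteration 2/4 --
    LT 110: heading 331 -> 81
    LT 311: heading 81 -> 32
    FD 10: (-1.254,-3.848) -> (7.227,1.451) [heading=32, draw]
    -- iteration 3/4 --
    LT 110: heading 32 -> 142
    LT 311: heading 142 -> 93
    FD 10: (7.227,1.451) -> (6.703,11.437) [heading=93, draw]
    -- iteration 4/4 --
    LT 110: heading 93 -> 203
    LT 311: heading 203 -> 154
    FD 10: (6.703,11.437) -> (-2.285,15.821) [heading=154, draw]
  ]
  -- iteration 2/2 --
  LT 135: heading 154 -> 289
  FD 10: (-2.285,15.821) -> (0.971,6.366) [heading=289, draw]
  REPEAT 4 [
    -- iteration 1/4 --
    LT 110: heading 289 -> 39
    LT 311: heading 39 -> 350
    FD 10: (0.971,6.366) -> (10.819,4.629) [heading=350, draw]
    -- iteration 2/4 --
    LT 110: heading 350 -> 100
    LT 311: heading 100 -> 51
    FD 10: (10.819,4.629) -> (17.112,12.401) [heading=51, draw]
    -- iteration 3/4 --
    LT 110: heading 51 -> 161
    LT 311: heading 161 -> 112
    FD 10: (17.112,12.401) -> (13.366,21.673) [heading=112, draw]
    -- iteration 4/4 --
    LT 110: heading 112 -> 222
    LT 311: heading 222 -> 173
    FD 10: (13.366,21.673) -> (3.441,22.891) [heading=173, draw]
  ]
]
FD 5: (3.441,22.891) -> (-1.522,23.501) [heading=173, draw]
FD 9: (-1.522,23.501) -> (-10.455,24.598) [heading=173, draw]
LT 45: heading 173 -> 218
Final: pos=(-10.455,24.598), heading=218, 13 segment(s) drawn

Segment endpoints: x in {-10.455, -10, -10, -2.285, -1.522, -1.254, 0.971, 3.441, 6.703, 7.227, 10.819, 13.366, 17.112}, y in {-3.848, 1, 1.451, 4.629, 5, 6.366, 11, 11.437, 12.401, 15.821, 21.673, 22.891, 23.501, 24.598}
xmin=-10.455, ymin=-3.848, xmax=17.112, ymax=24.598

Answer: -10.455 -3.848 17.112 24.598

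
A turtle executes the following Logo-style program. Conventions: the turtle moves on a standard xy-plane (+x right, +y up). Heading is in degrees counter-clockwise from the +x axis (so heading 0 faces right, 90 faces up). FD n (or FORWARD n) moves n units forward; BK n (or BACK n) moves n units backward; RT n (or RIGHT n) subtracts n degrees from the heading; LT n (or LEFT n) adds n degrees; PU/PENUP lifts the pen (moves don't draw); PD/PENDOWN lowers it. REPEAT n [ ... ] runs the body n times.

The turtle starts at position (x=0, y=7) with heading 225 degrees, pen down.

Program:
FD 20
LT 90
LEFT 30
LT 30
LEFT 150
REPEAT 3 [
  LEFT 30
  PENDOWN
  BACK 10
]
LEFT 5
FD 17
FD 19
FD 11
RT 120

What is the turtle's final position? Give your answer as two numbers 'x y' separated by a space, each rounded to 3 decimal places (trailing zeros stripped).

Executing turtle program step by step:
Start: pos=(0,7), heading=225, pen down
FD 20: (0,7) -> (-14.142,-7.142) [heading=225, draw]
LT 90: heading 225 -> 315
LT 30: heading 315 -> 345
LT 30: heading 345 -> 15
LT 150: heading 15 -> 165
REPEAT 3 [
  -- iteration 1/3 --
  LT 30: heading 165 -> 195
  PD: pen down
  BK 10: (-14.142,-7.142) -> (-4.483,-4.554) [heading=195, draw]
  -- iteration 2/3 --
  LT 30: heading 195 -> 225
  PD: pen down
  BK 10: (-4.483,-4.554) -> (2.588,2.517) [heading=225, draw]
  -- iteration 3/3 --
  LT 30: heading 225 -> 255
  PD: pen down
  BK 10: (2.588,2.517) -> (5.176,12.176) [heading=255, draw]
]
LT 5: heading 255 -> 260
FD 17: (5.176,12.176) -> (2.224,-4.565) [heading=260, draw]
FD 19: (2.224,-4.565) -> (-1.075,-23.277) [heading=260, draw]
FD 11: (-1.075,-23.277) -> (-2.985,-34.11) [heading=260, draw]
RT 120: heading 260 -> 140
Final: pos=(-2.985,-34.11), heading=140, 7 segment(s) drawn

Answer: -2.985 -34.11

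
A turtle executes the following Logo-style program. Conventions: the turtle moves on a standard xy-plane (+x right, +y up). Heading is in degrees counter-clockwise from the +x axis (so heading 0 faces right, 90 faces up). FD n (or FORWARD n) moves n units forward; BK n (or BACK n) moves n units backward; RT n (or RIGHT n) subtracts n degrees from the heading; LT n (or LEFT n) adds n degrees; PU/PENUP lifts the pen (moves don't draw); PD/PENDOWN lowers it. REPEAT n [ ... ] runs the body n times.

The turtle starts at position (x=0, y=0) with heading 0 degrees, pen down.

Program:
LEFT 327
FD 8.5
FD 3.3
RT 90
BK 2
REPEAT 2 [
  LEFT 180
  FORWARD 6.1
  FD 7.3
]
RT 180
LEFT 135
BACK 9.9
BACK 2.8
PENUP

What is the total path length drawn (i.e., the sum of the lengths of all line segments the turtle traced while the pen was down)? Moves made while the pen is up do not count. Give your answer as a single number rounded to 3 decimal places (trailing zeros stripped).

Executing turtle program step by step:
Start: pos=(0,0), heading=0, pen down
LT 327: heading 0 -> 327
FD 8.5: (0,0) -> (7.129,-4.629) [heading=327, draw]
FD 3.3: (7.129,-4.629) -> (9.896,-6.427) [heading=327, draw]
RT 90: heading 327 -> 237
BK 2: (9.896,-6.427) -> (10.986,-4.749) [heading=237, draw]
REPEAT 2 [
  -- iteration 1/2 --
  LT 180: heading 237 -> 57
  FD 6.1: (10.986,-4.749) -> (14.308,0.366) [heading=57, draw]
  FD 7.3: (14.308,0.366) -> (18.284,6.489) [heading=57, draw]
  -- iteration 2/2 --
  LT 180: heading 57 -> 237
  FD 6.1: (18.284,6.489) -> (14.961,1.373) [heading=237, draw]
  FD 7.3: (14.961,1.373) -> (10.986,-4.749) [heading=237, draw]
]
RT 180: heading 237 -> 57
LT 135: heading 57 -> 192
BK 9.9: (10.986,-4.749) -> (20.669,-2.691) [heading=192, draw]
BK 2.8: (20.669,-2.691) -> (23.408,-2.109) [heading=192, draw]
PU: pen up
Final: pos=(23.408,-2.109), heading=192, 9 segment(s) drawn

Segment lengths:
  seg 1: (0,0) -> (7.129,-4.629), length = 8.5
  seg 2: (7.129,-4.629) -> (9.896,-6.427), length = 3.3
  seg 3: (9.896,-6.427) -> (10.986,-4.749), length = 2
  seg 4: (10.986,-4.749) -> (14.308,0.366), length = 6.1
  seg 5: (14.308,0.366) -> (18.284,6.489), length = 7.3
  seg 6: (18.284,6.489) -> (14.961,1.373), length = 6.1
  seg 7: (14.961,1.373) -> (10.986,-4.749), length = 7.3
  seg 8: (10.986,-4.749) -> (20.669,-2.691), length = 9.9
  seg 9: (20.669,-2.691) -> (23.408,-2.109), length = 2.8
Total = 53.3

Answer: 53.3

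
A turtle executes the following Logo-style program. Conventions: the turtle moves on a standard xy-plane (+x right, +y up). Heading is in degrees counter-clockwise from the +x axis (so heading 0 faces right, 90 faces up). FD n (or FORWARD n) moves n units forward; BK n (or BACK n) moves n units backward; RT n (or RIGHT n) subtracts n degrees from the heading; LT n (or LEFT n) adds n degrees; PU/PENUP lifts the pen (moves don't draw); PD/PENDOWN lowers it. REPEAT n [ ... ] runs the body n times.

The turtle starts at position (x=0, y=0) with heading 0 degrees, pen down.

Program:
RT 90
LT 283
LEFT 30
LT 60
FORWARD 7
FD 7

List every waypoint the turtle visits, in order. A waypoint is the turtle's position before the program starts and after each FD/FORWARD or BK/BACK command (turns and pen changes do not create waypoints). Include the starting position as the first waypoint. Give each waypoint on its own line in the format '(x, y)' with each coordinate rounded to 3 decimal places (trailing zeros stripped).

Executing turtle program step by step:
Start: pos=(0,0), heading=0, pen down
RT 90: heading 0 -> 270
LT 283: heading 270 -> 193
LT 30: heading 193 -> 223
LT 60: heading 223 -> 283
FD 7: (0,0) -> (1.575,-6.821) [heading=283, draw]
FD 7: (1.575,-6.821) -> (3.149,-13.641) [heading=283, draw]
Final: pos=(3.149,-13.641), heading=283, 2 segment(s) drawn
Waypoints (3 total):
(0, 0)
(1.575, -6.821)
(3.149, -13.641)

Answer: (0, 0)
(1.575, -6.821)
(3.149, -13.641)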